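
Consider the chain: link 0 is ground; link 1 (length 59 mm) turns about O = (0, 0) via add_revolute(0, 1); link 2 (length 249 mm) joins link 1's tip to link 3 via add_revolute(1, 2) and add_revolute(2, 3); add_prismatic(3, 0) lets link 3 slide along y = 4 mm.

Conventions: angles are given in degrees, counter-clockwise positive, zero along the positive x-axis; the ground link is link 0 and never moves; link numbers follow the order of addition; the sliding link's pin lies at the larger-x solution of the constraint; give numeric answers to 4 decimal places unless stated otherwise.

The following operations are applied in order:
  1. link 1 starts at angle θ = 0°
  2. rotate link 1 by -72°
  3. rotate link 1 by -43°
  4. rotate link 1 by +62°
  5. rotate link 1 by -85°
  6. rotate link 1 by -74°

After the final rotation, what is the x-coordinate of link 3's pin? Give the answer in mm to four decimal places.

geometry: r = 59 mm, L = 249 mm, e = 4 mm; θ starts at 0°
rotate link 1 by -72°: θ ← 0° -72° = -72°
rotate link 1 by -43°: θ ← -72° -43° = -115°
rotate link 1 by +62°: θ ← -115° +62° = -53°
rotate link 1 by -85°: θ ← -53° -85° = -138°
rotate link 1 by -74°: θ ← -138° -74° = -212°
crank pin P = (r cos θ, r sin θ) = (-50.034838, 31.265237)
h = r sin θ − e = 31.265237 − 4 = 27.265237
x = r cos θ + √(L² − h²) = -50.034838 + 247.502741 = 197.467903

197.4679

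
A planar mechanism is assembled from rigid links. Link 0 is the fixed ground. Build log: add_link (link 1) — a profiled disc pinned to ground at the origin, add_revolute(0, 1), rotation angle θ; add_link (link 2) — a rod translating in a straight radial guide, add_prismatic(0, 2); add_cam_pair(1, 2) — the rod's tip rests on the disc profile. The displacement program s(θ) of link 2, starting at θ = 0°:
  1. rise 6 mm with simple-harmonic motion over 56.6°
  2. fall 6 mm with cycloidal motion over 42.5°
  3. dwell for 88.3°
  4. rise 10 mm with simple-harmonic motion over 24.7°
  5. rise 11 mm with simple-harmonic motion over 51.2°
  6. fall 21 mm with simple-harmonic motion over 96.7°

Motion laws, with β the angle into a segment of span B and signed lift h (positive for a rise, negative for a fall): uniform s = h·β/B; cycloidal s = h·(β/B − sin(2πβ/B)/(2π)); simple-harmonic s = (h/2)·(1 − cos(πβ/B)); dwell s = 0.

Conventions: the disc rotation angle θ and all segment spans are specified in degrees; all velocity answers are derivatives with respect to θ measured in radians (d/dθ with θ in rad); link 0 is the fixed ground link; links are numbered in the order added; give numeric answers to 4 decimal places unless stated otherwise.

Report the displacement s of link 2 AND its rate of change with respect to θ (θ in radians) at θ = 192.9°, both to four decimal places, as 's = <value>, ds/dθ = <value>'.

seg 1 [0°–56.6°] simple-harmonic, h=6: full span → s += 6 → s = 6.0000
seg 2 [56.6°–99.1°] cycloidal, h=-6: full span → s += -6 → s = 0.0000
seg 3 [99.1°–187.4°] dwell: s stays 0.0000
seg 4 [187.4°–212.1°] simple-harmonic, h=10: θ=192.9° here. β=5.5, B=24.7. 10/2·(1 − cos(π·0.2227)) = 1.1743 → s = 1.1743
velocity in seg [187.4°–212.1°] (simple-harmonic), θ in radians: β = 5.5° = 0.0960 rad, B = 24.7° = 0.4311 rad; ds/dθ = (πh/(2B)) sin(πβ/B) = (π·10/(2·0.4311)) sin(π·0.2227) = 23.460834 mm/rad

s = 1.1743, ds/dθ = 23.4608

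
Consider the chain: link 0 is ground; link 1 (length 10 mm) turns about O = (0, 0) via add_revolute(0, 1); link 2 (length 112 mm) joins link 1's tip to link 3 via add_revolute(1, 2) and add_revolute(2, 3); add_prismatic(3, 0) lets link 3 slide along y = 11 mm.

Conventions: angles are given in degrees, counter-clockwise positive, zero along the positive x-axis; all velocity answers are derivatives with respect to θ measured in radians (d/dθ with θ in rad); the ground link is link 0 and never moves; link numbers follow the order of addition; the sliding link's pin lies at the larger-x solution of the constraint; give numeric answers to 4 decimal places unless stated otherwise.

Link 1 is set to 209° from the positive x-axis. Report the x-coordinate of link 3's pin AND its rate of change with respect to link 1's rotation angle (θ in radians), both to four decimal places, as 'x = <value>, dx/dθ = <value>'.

geometry: r = 10 mm, L = 112 mm, e = 11 mm
crank pin P = (r cos θ, r sin θ) = (-8.746197, -4.848096)
h = r sin θ − e = -4.848096 − 11 = -15.848096
x = r cos θ + √(L² − h²) = -8.746197 + 110.873071 = 102.126874
dx/dθ = −r sin θ − h·r cos θ/√(L² − h²) (θ in radians; h = -15.848096) = 3.597923

x = 102.1269, dx/dθ = 3.5979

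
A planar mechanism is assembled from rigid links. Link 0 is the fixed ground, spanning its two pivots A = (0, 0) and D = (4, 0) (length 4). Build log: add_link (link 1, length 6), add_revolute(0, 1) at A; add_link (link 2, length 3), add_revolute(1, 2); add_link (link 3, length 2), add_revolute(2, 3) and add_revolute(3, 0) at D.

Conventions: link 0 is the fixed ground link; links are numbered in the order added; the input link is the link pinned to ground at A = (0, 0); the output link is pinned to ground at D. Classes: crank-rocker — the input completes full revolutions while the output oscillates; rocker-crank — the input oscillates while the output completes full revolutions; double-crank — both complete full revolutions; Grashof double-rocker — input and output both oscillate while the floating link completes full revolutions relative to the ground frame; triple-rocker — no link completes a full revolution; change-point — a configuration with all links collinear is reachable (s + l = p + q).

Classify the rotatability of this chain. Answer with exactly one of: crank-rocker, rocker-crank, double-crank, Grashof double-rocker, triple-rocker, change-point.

lengths: ground=4, input=6, coupler=3, output=2
sorted: s=2 (shortest), l=6 (longest), p+q=7
s + l = 8 vs p + q = 7
s + l > p + q → non-Grashof → no link fully rotates → triple-rocker

triple-rocker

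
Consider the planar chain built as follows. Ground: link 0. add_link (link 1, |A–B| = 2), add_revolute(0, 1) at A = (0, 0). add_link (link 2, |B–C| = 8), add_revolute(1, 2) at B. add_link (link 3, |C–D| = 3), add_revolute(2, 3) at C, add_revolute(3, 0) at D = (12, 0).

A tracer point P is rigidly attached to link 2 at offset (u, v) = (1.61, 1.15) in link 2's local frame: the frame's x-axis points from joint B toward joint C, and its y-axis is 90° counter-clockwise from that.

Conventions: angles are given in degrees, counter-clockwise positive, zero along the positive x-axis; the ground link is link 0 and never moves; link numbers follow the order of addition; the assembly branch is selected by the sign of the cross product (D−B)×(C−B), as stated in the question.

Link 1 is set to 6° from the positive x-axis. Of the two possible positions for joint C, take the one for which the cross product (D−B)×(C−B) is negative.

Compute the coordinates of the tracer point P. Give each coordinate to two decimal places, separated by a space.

A=(0,0), D=(12.00,0)
B = A + 2.00·(cos6°, sin6°) = (1.9890, 0.2091)
|BD| = 10.0131
circle(B,8.00) ∩ circle(D,3.00): a=7.7530, h=1.9727
  candidates: C₊=(9.7815,2.0195) cross=19.753; C₋=(9.6991,-1.9251) cross=-19.753
  branch - wants cross < 0 → take C=(9.6991,-1.9251) (cross=-19.753)
ex = (C−B)/|BC| = (0.9638,-0.2668); ey = (0.2668,0.9638)
P = B + 1.61·ex + 1.15·ey = (3.8475,0.8879)

3.85 0.89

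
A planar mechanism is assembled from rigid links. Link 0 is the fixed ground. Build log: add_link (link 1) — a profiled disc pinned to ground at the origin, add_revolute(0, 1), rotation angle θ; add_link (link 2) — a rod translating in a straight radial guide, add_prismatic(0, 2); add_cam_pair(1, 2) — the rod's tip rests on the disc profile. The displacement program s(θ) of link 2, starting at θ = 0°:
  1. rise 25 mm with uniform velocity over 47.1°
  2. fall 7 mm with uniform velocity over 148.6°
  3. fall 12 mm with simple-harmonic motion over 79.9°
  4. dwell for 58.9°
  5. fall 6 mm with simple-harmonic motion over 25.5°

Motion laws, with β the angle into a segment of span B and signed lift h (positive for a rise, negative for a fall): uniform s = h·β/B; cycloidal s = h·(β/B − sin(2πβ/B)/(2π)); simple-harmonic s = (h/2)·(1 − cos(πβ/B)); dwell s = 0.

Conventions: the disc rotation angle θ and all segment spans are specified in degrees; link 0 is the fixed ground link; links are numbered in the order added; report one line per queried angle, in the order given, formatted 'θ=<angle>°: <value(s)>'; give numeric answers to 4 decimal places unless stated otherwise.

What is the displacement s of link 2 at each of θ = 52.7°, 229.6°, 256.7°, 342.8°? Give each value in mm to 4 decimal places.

seg 1 [0°–47.1°] uniform, h=25: full span → s += 25 → s = 25.0000
seg 2 [47.1°–195.7°] uniform, h=-7: θ=52.7° here. β=5.6, B=148.6. -7·5.6/148.6 = -0.2638 → s = 24.7362
seg 2 [47.1°–195.7°] uniform, h=-7: full span → s += -7 → s = 18.0000
seg 3 [195.7°–275.6°] simple-harmonic, h=-12: θ=229.6° here. β=33.9, B=79.9. -12/2·(1 − cos(π·0.4243)) = -4.5861 → s = 13.4139
seg 3 [195.7°–275.6°] simple-harmonic, h=-12: θ=256.7° here. β=61, B=79.9. -12/2·(1 − cos(π·0.7635)) = -10.4181 → s = 7.5819
seg 3 [195.7°–275.6°] simple-harmonic, h=-12: full span → s += -12 → s = 6.0000
seg 4 [275.6°–334.5°] dwell: s stays 6.0000
seg 5 [334.5°–360°] simple-harmonic, h=-6: θ=342.8° here. β=8.3, B=25.5. -6/2·(1 − cos(π·0.3255)) = -1.4364 → s = 4.5636

θ=52.7°: 24.7362
θ=229.6°: 13.4139
θ=256.7°: 7.5819
θ=342.8°: 4.5636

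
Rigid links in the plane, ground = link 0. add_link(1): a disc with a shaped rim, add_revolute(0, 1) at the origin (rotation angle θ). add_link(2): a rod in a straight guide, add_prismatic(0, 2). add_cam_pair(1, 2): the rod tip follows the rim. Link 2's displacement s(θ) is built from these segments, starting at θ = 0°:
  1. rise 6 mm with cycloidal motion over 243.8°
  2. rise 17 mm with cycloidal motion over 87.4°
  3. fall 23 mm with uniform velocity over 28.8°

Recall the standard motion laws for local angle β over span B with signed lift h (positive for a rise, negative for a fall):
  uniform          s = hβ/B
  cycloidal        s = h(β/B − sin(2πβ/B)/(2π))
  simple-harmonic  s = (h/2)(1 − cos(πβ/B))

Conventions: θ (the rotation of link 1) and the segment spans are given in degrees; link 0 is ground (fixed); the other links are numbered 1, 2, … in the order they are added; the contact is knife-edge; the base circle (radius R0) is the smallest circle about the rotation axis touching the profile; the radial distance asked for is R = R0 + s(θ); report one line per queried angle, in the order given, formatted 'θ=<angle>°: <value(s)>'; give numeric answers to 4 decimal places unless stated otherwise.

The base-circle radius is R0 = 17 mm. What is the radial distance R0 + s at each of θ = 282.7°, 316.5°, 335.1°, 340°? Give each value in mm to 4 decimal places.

segment 1 (0° to 243.8°, cycloidal, h = 6) is passed completely: s = 0.0000 + (6) = 6.0000
θ = 282.7° falls in segment 2 (243.8° to 331.2°, cycloidal, h = 17): β = 282.7 − 243.8 = 38.9°, B = 87.4°; Δs = 17·(0.4451 − sin(2π·0.4451)/(2π)) = 6.6511; s = 6.0000 + 6.6511 = 12.6511
θ = 316.5° falls in segment 2 (243.8° to 331.2°, cycloidal, h = 17): β = 316.5 − 243.8 = 72.7°, B = 87.4°; Δs = 17·(0.8318 − sin(2π·0.8318)/(2π)) = 16.4967; s = 6.0000 + 16.4967 = 22.4967
segment 2 (243.8° to 331.2°, cycloidal, h = 17) is passed completely: s = 6.0000 + (17) = 23.0000
θ = 335.1° falls in segment 3 (331.2° to 360°, uniform, h = -23): β = 335.1 − 331.2 = 3.9°, B = 28.8°; Δs = -23·3.9/28.8 = -3.1146; s = 23.0000 − 3.1146 = 19.8854
θ = 340° falls in segment 3 (331.2° to 360°, uniform, h = -23): β = 340 − 331.2 = 8.8°, B = 28.8°; Δs = -23·8.8/28.8 = -7.0278; s = 23.0000 − 7.0278 = 15.9722
θ=282.7°: R = R0 + s = 17 + 12.6511 = 29.6511
θ=316.5°: R = R0 + s = 17 + 22.4967 = 39.4967
θ=335.1°: R = R0 + s = 17 + 19.8854 = 36.8854
θ=340°: R = R0 + s = 17 + 15.9722 = 32.9722

θ=282.7°: 29.6511
θ=316.5°: 39.4967
θ=335.1°: 36.8854
θ=340°: 32.9722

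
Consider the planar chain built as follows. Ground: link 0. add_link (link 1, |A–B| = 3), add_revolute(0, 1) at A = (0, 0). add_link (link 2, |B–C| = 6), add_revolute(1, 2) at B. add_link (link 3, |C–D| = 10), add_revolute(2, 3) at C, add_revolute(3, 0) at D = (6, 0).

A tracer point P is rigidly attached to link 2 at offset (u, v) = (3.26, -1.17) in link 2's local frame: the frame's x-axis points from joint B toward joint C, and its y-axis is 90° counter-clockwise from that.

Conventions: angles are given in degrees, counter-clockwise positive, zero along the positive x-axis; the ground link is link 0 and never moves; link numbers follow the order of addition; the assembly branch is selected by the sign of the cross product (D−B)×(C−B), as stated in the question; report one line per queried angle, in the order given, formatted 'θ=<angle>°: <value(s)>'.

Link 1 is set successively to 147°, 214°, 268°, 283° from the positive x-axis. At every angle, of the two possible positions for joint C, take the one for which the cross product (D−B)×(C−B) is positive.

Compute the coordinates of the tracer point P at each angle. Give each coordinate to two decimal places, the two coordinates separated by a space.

A=(0,0), D=(6.00,0)
θ=147°: B = A + 3.00·(cos147°, sin147°) = (-2.5160, 1.6339)
θ=147°: |BD| = 8.6713
θ=147°: circle(B,6.00) ∩ circle(D,10.00): a=0.6454, h=5.9652
θ=147°:   candidates: C₊=(-0.7582,7.3707) cross=51.726; C₋=(-3.0062,-4.3460) cross=-51.726
θ=147°:   branch + wants cross > 0 → take C=(-0.7582,7.3707) (cross=51.726)
θ=147°: ex = (C−B)/|BC| = (0.2930,0.9561); ey = (-0.9561,0.2930)
θ=147°: P = B + 3.26·ex + -1.17·ey = (-0.4423,4.4081)
θ=214°: B = A + 3.00·(cos214°, sin214°) = (-2.4871, -1.6776)
θ=214°: |BD| = 8.6513
θ=214°: circle(B,6.00) ∩ circle(D,10.00): a=0.6268, h=5.9672
θ=214°:   candidates: C₊=(-3.0293,4.2979) cross=51.624; C₋=(-0.7151,-7.4099) cross=-51.624
θ=214°:   branch + wants cross > 0 → take C=(-3.0293,4.2979) (cross=51.624)
θ=214°: ex = (C−B)/|BC| = (-0.0904,0.9959); ey = (-0.9959,-0.0904)
θ=214°: P = B + 3.26·ex + -1.17·ey = (-1.6165,1.6748)
θ=268°: B = A + 3.00·(cos268°, sin268°) = (-0.1047, -2.9982)
θ=268°: |BD| = 6.8012
θ=268°: circle(B,6.00) ∩ circle(D,10.00): a=-1.3044, h=5.8565
θ=268°:   candidates: C₊=(-3.8573,1.6835) cross=39.831; C₋=(1.3062,-8.8299) cross=-39.831
θ=268°:   branch + wants cross > 0 → take C=(-3.8573,1.6835) (cross=39.831)
θ=268°: ex = (C−B)/|BC| = (-0.6254,0.7803); ey = (-0.7803,-0.6254)
θ=268°: P = B + 3.26·ex + -1.17·ey = (-1.2307,0.2773)
θ=283°: B = A + 3.00·(cos283°, sin283°) = (0.6749, -2.9231)
θ=283°: |BD| = 6.0747
θ=283°: circle(B,6.00) ∩ circle(D,10.00): a=-2.2304, h=5.5700
θ=283°:   candidates: C₊=(-3.9606,0.8864) cross=33.836; C₋=(1.3999,-8.8791) cross=-33.836
θ=283°:   branch + wants cross > 0 → take C=(-3.9606,0.8864) (cross=33.836)
θ=283°: ex = (C−B)/|BC| = (-0.7726,0.6349); ey = (-0.6349,-0.7726)
θ=283°: P = B + 3.26·ex + -1.17·ey = (-1.1009,0.0506)

θ=147°: -0.44 4.41
θ=214°: -1.62 1.67
θ=268°: -1.23 0.28
θ=283°: -1.10 0.05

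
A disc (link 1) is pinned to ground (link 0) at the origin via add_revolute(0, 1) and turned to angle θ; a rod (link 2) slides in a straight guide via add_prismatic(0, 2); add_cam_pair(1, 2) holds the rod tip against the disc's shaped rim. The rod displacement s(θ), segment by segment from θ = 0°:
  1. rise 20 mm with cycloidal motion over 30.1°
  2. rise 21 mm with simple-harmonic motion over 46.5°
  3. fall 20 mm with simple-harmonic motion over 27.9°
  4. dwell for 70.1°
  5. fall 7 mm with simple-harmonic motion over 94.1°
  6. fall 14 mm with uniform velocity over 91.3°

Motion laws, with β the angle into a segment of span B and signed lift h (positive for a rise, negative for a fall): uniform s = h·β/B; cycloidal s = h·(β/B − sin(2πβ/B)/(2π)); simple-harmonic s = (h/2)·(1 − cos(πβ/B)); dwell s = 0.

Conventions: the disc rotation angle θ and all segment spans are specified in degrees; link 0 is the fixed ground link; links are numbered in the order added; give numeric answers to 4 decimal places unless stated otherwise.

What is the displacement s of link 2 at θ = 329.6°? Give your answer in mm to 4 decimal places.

segment 1 (0° to 30.1°, cycloidal, h = 20) is passed completely: s = 0.0000 + (20) = 20.0000
segment 2 (30.1° to 76.6°, simple-harmonic, h = 21) is passed completely: s = 20.0000 + (21) = 41.0000
segment 3 (76.6° to 104.5°, simple-harmonic, h = -20) is passed completely: s = 41.0000 + (-20) = 21.0000
segment 4 (104.5° to 174.6°, dwell): s unchanged at 21.0000
segment 5 (174.6° to 268.7°, simple-harmonic, h = -7) is passed completely: s = 21.0000 + (-7) = 14.0000
θ = 329.6° falls in segment 6 (268.7° to 360°, uniform, h = -14): β = 329.6 − 268.7 = 60.9°, B = 91.3°; Δs = -14·60.9/91.3 = -9.3384; s = 14.0000 − 9.3384 = 4.6616

4.6616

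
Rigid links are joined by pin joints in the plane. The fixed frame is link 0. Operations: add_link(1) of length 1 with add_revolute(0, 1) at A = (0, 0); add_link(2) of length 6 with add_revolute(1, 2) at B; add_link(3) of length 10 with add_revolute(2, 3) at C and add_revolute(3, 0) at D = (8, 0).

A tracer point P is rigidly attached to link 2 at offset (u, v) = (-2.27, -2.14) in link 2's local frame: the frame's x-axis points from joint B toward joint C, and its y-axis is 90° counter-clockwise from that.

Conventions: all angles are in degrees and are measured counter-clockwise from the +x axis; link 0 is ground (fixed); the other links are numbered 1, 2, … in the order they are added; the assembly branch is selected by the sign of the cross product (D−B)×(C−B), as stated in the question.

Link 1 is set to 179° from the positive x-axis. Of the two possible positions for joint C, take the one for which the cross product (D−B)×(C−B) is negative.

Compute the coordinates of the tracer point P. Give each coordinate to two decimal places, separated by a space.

A=(0,0), D=(8.00,0)
B = A + 1.00·(cos179°, sin179°) = (-0.9998, 0.0175)
|BD| = 8.9999
circle(B,6.00) ∩ circle(D,10.00): a=0.9443, h=5.9252
  candidates: C₊=(-0.0440,5.9408) cross=53.326; C₋=(-0.0670,-5.9096) cross=-53.326
  branch - wants cross < 0 → take C=(-0.0670,-5.9096) (cross=-53.326)
ex = (C−B)/|BC| = (0.1555,-0.9878); ey = (0.9878,0.1555)
P = B + -2.27·ex + -2.14·ey = (-3.4667,1.9271)

-3.47 1.93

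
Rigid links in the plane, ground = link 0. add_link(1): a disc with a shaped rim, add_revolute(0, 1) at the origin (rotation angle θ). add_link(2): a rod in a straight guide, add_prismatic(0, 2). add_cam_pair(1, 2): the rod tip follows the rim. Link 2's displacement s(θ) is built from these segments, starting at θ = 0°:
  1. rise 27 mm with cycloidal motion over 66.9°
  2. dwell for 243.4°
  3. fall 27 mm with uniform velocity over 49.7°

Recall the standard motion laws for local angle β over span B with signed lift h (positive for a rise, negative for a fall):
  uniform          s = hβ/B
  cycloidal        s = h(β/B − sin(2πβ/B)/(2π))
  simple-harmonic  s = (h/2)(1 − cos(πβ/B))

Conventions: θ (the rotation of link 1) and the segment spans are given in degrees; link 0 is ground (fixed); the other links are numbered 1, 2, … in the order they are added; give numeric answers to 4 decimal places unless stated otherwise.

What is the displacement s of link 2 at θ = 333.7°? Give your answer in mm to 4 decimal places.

segment 1 (0° to 66.9°, cycloidal, h = 27) is passed completely: s = 0.0000 + (27) = 27.0000
segment 2 (66.9° to 310.3°, dwell): s unchanged at 27.0000
θ = 333.7° falls in segment 3 (310.3° to 360°, uniform, h = -27): β = 333.7 − 310.3 = 23.4°, B = 49.7°; Δs = -27·23.4/49.7 = -12.7123; s = 27.0000 − 12.7123 = 14.2877

14.2877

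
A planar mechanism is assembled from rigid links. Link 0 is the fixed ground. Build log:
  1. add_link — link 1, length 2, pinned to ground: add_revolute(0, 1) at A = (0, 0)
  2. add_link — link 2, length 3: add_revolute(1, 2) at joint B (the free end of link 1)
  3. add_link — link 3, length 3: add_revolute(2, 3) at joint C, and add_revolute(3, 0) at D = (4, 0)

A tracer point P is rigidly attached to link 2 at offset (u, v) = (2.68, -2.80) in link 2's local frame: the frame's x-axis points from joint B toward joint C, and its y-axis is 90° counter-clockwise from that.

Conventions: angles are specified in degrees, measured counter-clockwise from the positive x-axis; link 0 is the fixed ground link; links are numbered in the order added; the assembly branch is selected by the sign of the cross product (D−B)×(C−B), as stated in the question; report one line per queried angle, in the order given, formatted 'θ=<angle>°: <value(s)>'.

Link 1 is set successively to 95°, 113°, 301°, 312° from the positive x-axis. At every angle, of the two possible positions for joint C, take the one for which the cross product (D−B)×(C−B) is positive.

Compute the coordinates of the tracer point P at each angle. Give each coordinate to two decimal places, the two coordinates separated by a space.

A=(0,0), D=(4.00,0)
θ=95°: B = A + 2.00·(cos95°, sin95°) = (-0.1743, 1.9924)
θ=95°: |BD| = 4.6254
θ=95°: circle(B,3.00) ∩ circle(D,3.00): a=2.3127, h=1.9109
θ=95°:   candidates: C₊=(2.7359,2.7207) cross=8.839; C₋=(1.0897,-0.7283) cross=-8.839
θ=95°:   branch + wants cross > 0 → take C=(2.7359,2.7207) (cross=8.839)
θ=95°: ex = (C−B)/|BC| = (0.9701,0.2428); ey = (-0.2428,0.9701)
θ=95°: P = B + 2.68·ex + -2.80·ey = (3.1053,-0.0732)
θ=113°: B = A + 2.00·(cos113°, sin113°) = (-0.7815, 1.8410)
θ=113°: |BD| = 5.1236
θ=113°: circle(B,3.00) ∩ circle(D,3.00): a=2.5618, h=1.5611
θ=113°:   candidates: C₊=(2.1702,2.3774) cross=7.999; C₋=(1.0483,-0.5364) cross=-7.999
θ=113°:   branch + wants cross > 0 → take C=(2.1702,2.3774) (cross=7.999)
θ=113°: ex = (C−B)/|BC| = (0.9839,0.1788); ey = (-0.1788,0.9839)
θ=113°: P = B + 2.68·ex + -2.80·ey = (2.3560,-0.4347)
θ=301°: B = A + 2.00·(cos301°, sin301°) = (1.0301, -1.7143)
θ=301°: |BD| = 3.4292
θ=301°: circle(B,3.00) ∩ circle(D,3.00): a=1.7146, h=2.4617
θ=301°:   candidates: C₊=(1.2844,1.2749) cross=8.442; C₋=(3.7457,-2.9892) cross=-8.442
θ=301°:   branch + wants cross > 0 → take C=(1.2844,1.2749) (cross=8.442)
θ=301°: ex = (C−B)/|BC| = (0.0848,0.9964); ey = (-0.9964,0.0848)
θ=301°: P = B + 2.68·ex + -2.80·ey = (4.0472,0.7187)
θ=312°: B = A + 2.00·(cos312°, sin312°) = (1.3383, -1.4863)
θ=312°: |BD| = 3.0486
θ=312°: circle(B,3.00) ∩ circle(D,3.00): a=1.5243, h=2.5839
θ=312°:   candidates: C₊=(1.4094,1.5129) cross=7.877; C₋=(3.9289,-2.9992) cross=-7.877
θ=312°:   branch + wants cross > 0 → take C=(1.4094,1.5129) (cross=7.877)
θ=312°: ex = (C−B)/|BC| = (0.0237,0.9997); ey = (-0.9997,0.0237)
θ=312°: P = B + 2.68·ex + -2.80·ey = (4.2010,1.1266)

θ=95°: 3.11 -0.07
θ=113°: 2.36 -0.43
θ=301°: 4.05 0.72
θ=312°: 4.20 1.13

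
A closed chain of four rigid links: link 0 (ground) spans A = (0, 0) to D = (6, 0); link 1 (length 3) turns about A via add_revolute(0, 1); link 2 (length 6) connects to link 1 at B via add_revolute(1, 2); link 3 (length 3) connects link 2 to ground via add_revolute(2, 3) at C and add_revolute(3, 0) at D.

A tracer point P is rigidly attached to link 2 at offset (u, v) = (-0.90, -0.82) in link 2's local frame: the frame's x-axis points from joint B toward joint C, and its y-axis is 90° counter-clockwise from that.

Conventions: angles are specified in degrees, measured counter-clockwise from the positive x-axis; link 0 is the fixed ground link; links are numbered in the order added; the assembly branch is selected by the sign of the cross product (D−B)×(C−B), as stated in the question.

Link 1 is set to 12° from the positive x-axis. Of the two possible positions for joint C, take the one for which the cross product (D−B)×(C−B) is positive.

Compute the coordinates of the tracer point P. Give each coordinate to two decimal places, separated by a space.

A=(0,0), D=(6.00,0)
B = A + 3.00·(cos12°, sin12°) = (2.9344, 0.6237)
|BD| = 3.1284
circle(B,6.00) ∩ circle(D,3.00): a=5.8795, h=1.1963
  candidates: C₊=(8.9344,0.6237) cross=3.742; C₋=(8.4574,-1.7208) cross=-3.742
  branch + wants cross > 0 → take C=(8.9344,0.6237) (cross=3.742)
ex = (C−B)/|BC| = (1.0000,-0.0000); ey = (0.0000,1.0000)
P = B + -0.90·ex + -0.82·ey = (2.0344,-0.1963)

2.03 -0.20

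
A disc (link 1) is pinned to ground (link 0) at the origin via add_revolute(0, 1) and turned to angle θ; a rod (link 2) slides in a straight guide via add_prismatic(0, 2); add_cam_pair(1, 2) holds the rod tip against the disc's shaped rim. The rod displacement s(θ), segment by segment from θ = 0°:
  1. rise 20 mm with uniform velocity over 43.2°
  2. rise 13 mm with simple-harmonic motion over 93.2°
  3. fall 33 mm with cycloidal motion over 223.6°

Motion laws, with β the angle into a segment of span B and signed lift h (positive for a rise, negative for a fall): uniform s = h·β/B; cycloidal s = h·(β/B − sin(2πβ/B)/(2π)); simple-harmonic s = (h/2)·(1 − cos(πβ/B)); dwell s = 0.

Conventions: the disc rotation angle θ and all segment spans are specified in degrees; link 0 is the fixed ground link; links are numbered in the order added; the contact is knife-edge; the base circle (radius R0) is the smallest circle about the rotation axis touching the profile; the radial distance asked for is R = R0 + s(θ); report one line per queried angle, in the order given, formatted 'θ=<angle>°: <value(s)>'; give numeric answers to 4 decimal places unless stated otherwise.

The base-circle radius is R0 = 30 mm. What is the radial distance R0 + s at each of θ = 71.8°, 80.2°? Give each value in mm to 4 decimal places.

segment 1 (0° to 43.2°, uniform, h = 20) is passed completely: s = 0.0000 + (20) = 20.0000
θ = 71.8° falls in segment 2 (43.2° to 136.4°, simple-harmonic, h = 13): β = 71.8 − 43.2 = 28.6°, B = 93.2°; Δs = 13/2·(1 − cos(π·0.3069)) = 2.7937; s = 20.0000 + 2.7937 = 22.7937
θ = 80.2° falls in segment 2 (43.2° to 136.4°, simple-harmonic, h = 13): β = 80.2 − 43.2 = 37°, B = 93.2°; Δs = 13/2·(1 − cos(π·0.3970)) = 4.4331; s = 20.0000 + 4.4331 = 24.4331
θ=71.8°: R = R0 + s = 30 + 22.7937 = 52.7937
θ=80.2°: R = R0 + s = 30 + 24.4331 = 54.4331

θ=71.8°: 52.7937
θ=80.2°: 54.4331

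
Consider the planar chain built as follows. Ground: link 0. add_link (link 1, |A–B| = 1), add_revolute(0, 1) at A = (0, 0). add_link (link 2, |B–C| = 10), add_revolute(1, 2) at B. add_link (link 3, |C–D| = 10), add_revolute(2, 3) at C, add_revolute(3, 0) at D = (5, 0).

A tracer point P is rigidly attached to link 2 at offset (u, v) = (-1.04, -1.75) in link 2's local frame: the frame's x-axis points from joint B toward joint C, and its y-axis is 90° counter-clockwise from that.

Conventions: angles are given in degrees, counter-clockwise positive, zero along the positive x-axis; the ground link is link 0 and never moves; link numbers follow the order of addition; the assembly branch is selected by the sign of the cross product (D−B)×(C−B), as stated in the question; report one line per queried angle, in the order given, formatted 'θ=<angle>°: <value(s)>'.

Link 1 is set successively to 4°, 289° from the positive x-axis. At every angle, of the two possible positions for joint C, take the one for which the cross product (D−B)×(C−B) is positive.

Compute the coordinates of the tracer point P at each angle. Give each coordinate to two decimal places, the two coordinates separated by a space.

A=(0,0), D=(5.00,0)
θ=4°: B = A + 1.00·(cos4°, sin4°) = (0.9976, 0.0698)
θ=4°: |BD| = 4.0030
θ=4°: circle(B,10.00) ∩ circle(D,10.00): a=2.0015, h=9.7976
θ=4°:   candidates: C₊=(3.1695,9.8310) cross=39.220; C₋=(2.8280,-9.7613) cross=-39.220
θ=4°:   branch + wants cross > 0 → take C=(3.1695,9.8310) (cross=39.220)
θ=4°: ex = (C−B)/|BC| = (0.2172,0.9761); ey = (-0.9761,0.2172)
θ=4°: P = B + -1.04·ex + -1.75·ey = (2.4799,-1.3255)
θ=289°: B = A + 1.00·(cos289°, sin289°) = (0.3256, -0.9455)
θ=289°: |BD| = 4.7691
θ=289°: circle(B,10.00) ∩ circle(D,10.00): a=2.3846, h=9.7115
θ=289°:   candidates: C₊=(0.7374,9.0460) cross=46.315; C₋=(4.5882,-9.9915) cross=-46.315
θ=289°:   branch + wants cross > 0 → take C=(0.7374,9.0460) (cross=46.315)
θ=289°: ex = (C−B)/|BC| = (0.0412,0.9992); ey = (-0.9992,0.0412)
θ=289°: P = B + -1.04·ex + -1.75·ey = (2.0313,-2.0567)

θ=4°: 2.48 -1.33
θ=289°: 2.03 -2.06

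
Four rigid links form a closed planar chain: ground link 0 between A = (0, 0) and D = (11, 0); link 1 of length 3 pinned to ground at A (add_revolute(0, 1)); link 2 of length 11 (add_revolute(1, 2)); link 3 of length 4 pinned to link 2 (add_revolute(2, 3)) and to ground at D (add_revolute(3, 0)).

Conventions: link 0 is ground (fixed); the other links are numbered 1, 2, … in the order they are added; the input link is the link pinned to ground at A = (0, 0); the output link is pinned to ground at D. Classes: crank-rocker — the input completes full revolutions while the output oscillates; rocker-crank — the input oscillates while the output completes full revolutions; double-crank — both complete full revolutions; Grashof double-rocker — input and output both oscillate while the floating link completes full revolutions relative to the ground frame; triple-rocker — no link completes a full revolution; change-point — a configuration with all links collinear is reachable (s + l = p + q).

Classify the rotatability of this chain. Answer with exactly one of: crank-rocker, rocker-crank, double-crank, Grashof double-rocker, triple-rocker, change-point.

lengths: ground=11, input=3, coupler=11, output=4
sorted: s=3 (shortest), l=11 (longest), p+q=15
s + l = 14 vs p + q = 15
s + l < p + q (Grashof) with shortest = input link → crank-rocker

crank-rocker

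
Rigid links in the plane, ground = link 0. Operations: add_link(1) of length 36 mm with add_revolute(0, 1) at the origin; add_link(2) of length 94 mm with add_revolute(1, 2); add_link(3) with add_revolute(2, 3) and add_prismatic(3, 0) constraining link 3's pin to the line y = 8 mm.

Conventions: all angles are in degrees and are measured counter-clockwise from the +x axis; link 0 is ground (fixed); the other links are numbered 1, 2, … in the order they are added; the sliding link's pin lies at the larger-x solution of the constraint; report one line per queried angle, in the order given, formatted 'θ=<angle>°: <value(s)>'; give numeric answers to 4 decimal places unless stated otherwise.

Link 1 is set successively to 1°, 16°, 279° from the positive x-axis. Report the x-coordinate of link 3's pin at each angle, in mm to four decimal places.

geometry: r = 36 mm, L = 94 mm, e = 8 mm
θ=1°: crank pin P = (r cos θ, r sin θ) = (35.994517, 0.628287)
θ=1°: h = r sin θ − e = 0.628287 − 8 = -7.371713
θ=1°: x = r cos θ + √(L² − h²) = 35.994517 + 93.710500 = 129.705017
θ=16°: crank pin P = (r cos θ, r sin θ) = (34.605421, 9.922945)
θ=16°: h = r sin θ − e = 9.922945 − 8 = 1.922945
θ=16°: x = r cos θ + √(L² − h²) = 34.605421 + 93.980329 = 128.585750
θ=279°: crank pin P = (r cos θ, r sin θ) = (5.631641, -35.556780)
θ=279°: h = r sin θ − e = -35.556780 − 8 = -43.556780
θ=279°: x = r cos θ + √(L² − h²) = 5.631641 + 83.299501 = 88.931142

θ=1°: 129.7050
θ=16°: 128.5858
θ=279°: 88.9311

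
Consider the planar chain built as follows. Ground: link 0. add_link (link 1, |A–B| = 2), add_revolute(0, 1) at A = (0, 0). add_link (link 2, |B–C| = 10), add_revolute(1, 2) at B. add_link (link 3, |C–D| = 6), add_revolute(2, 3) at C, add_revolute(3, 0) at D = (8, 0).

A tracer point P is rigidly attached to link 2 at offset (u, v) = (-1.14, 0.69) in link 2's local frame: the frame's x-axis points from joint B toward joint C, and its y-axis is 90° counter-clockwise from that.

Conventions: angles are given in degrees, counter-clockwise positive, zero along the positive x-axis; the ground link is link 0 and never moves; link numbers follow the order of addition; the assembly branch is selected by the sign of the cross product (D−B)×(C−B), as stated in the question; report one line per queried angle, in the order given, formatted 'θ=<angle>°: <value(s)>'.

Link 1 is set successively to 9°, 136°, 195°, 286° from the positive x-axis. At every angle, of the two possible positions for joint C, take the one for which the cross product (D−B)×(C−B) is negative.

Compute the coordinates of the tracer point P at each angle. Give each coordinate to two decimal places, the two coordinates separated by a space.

A=(0,0), D=(8.00,0)
θ=9°: B = A + 2.00·(cos9°, sin9°) = (1.9754, 0.3129)
θ=9°: |BD| = 6.0327
θ=9°: circle(B,10.00) ∩ circle(D,6.00): a=8.3208, h=5.5466
θ=9°:   candidates: C₊=(10.5726,5.4205) cross=33.461; C₋=(9.9973,-5.6578) cross=-33.461
θ=9°:   branch - wants cross < 0 → take C=(9.9973,-5.6578) (cross=-33.461)
θ=9°: ex = (C−B)/|BC| = (0.8022,-0.5971); ey = (0.5971,0.8022)
θ=9°: P = B + -1.14·ex + 0.69·ey = (1.4729,1.5470)
θ=136°: B = A + 2.00·(cos136°, sin136°) = (-1.4387, 1.3893)
θ=136°: |BD| = 9.5404
θ=136°: circle(B,10.00) ∩ circle(D,6.00): a=8.1244, h=5.8305
θ=136°:   candidates: C₊=(7.4481,5.9746) cross=55.625; C₋=(5.7500,-5.5621) cross=-55.625
θ=136°:   branch - wants cross < 0 → take C=(5.7500,-5.5621) (cross=-55.625)
θ=136°: ex = (C−B)/|BC| = (0.7189,-0.6951); ey = (0.6951,0.7189)
θ=136°: P = B + -1.14·ex + 0.69·ey = (-1.7785,2.6778)
θ=195°: B = A + 2.00·(cos195°, sin195°) = (-1.9319, -0.5176)
θ=195°: |BD| = 9.9453
θ=195°: circle(B,10.00) ∩ circle(D,6.00): a=8.1903, h=5.7376
θ=195°:   candidates: C₊=(5.9487,5.6384) cross=57.062; C₋=(6.5459,-5.8211) cross=-57.062
θ=195°:   branch - wants cross < 0 → take C=(6.5459,-5.8211) (cross=-57.062)
θ=195°: ex = (C−B)/|BC| = (0.8478,-0.5304); ey = (0.5304,0.8478)
θ=195°: P = B + -1.14·ex + 0.69·ey = (-2.5324,0.6719)
θ=286°: B = A + 2.00·(cos286°, sin286°) = (0.5513, -1.9225)
θ=286°: |BD| = 7.6928
θ=286°: circle(B,10.00) ∩ circle(D,6.00): a=8.0061, h=5.9918
θ=286°:   candidates: C₊=(6.8059,5.8800) cross=46.094; C₋=(9.8008,-5.7234) cross=-46.094
θ=286°:   branch - wants cross < 0 → take C=(9.8008,-5.7234) (cross=-46.094)
θ=286°: ex = (C−B)/|BC| = (0.9250,-0.3801); ey = (0.3801,0.9250)
θ=286°: P = B + -1.14·ex + 0.69·ey = (-0.2409,-0.8510)

θ=9°: 1.47 1.55
θ=136°: -1.78 2.68
θ=195°: -2.53 0.67
θ=286°: -0.24 -0.85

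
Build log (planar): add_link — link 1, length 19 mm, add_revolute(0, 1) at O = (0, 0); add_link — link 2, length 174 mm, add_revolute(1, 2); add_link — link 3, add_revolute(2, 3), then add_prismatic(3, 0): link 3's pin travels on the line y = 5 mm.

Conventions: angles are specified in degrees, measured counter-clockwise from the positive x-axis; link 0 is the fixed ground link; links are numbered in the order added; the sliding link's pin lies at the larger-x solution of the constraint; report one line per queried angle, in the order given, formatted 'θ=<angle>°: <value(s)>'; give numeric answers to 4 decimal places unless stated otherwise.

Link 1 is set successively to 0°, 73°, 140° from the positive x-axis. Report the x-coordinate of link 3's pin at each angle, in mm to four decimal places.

geometry: r = 19 mm, L = 174 mm, e = 5 mm
θ=0°: crank pin P = (r cos θ, r sin θ) = (19.000000, 0.000000)
θ=0°: h = r sin θ − e = 0.000000 − 5 = -5.000000
θ=0°: x = r cos θ + √(L² − h²) = 19.000000 + 173.928146 = 192.928146
θ=73°: crank pin P = (r cos θ, r sin θ) = (5.555062, 18.169790)
θ=73°: h = r sin θ − e = 18.169790 − 5 = 13.169790
θ=73°: x = r cos θ + √(L² − h²) = 5.555062 + 173.500884 = 179.055946
θ=140°: crank pin P = (r cos θ, r sin θ) = (-14.554844, 12.212965)
θ=140°: h = r sin θ − e = 12.212965 − 5 = 7.212965
θ=140°: x = r cos θ + √(L² − h²) = -14.554844 + 173.850433 = 159.295589

θ=0°: 192.9281
θ=73°: 179.0559
θ=140°: 159.2956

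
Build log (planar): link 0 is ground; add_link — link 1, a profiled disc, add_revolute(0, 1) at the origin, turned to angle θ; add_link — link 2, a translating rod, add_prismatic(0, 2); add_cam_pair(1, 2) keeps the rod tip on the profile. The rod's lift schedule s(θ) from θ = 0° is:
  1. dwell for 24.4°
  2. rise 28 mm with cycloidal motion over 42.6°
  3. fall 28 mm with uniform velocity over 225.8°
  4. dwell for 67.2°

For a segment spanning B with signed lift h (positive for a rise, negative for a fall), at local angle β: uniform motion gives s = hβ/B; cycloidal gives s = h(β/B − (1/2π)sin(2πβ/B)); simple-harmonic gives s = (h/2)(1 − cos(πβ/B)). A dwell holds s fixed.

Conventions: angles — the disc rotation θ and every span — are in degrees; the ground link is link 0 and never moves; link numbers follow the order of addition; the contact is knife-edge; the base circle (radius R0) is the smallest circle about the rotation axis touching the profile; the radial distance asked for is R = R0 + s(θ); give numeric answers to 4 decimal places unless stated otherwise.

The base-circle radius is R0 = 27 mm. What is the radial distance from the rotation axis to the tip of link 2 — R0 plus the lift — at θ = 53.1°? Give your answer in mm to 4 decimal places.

seg 1 [0°–24.4°] dwell: s stays 0.0000
seg 2 [24.4°–67°] cycloidal, h=28: θ=53.1° here. β=28.7, B=42.6. 28·(0.6737 − sin(2π·0.6737)/(2π)) = 22.8179 → s = 22.8179
R = R0 + s = 27 + 22.8179 = 49.8179

49.8179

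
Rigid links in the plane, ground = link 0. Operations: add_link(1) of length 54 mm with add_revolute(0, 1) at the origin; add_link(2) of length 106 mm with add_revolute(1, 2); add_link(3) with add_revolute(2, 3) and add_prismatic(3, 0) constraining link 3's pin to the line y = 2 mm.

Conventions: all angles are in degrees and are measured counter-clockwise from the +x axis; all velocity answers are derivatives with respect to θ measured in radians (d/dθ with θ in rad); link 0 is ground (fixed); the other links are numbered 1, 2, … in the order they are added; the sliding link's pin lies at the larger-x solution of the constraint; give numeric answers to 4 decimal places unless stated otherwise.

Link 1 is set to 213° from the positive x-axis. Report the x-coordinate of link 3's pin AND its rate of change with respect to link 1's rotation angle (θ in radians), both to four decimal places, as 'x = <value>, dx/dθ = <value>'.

geometry: r = 54 mm, L = 106 mm, e = 2 mm
crank pin P = (r cos θ, r sin θ) = (-45.288211, -29.410508)
h = r sin θ − e = -29.410508 − 2 = -31.410508
x = r cos θ + √(L² − h²) = -45.288211 + 101.239222 = 55.951011
dx/dθ = −r sin θ − h·r cos θ/√(L² − h²) (θ in radians; h = -31.410508) = 15.359376

x = 55.9510, dx/dθ = 15.3594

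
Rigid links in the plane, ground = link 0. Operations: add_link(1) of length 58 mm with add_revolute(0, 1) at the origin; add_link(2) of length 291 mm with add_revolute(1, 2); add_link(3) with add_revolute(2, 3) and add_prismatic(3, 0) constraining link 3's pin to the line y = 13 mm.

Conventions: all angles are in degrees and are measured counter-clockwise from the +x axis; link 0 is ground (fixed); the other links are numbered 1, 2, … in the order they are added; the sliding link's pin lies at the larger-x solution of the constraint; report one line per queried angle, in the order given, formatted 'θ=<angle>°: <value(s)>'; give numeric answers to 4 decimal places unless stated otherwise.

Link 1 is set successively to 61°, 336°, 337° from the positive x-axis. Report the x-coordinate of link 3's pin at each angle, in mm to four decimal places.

geometry: r = 58 mm, L = 291 mm, e = 13 mm
θ=61°: crank pin P = (r cos θ, r sin θ) = (28.118958, 50.727943)
θ=61°: h = r sin θ − e = 50.727943 − 13 = 37.727943
θ=61°: x = r cos θ + √(L² − h²) = 28.118958 + 288.543935 = 316.662893
θ=336°: crank pin P = (r cos θ, r sin θ) = (52.985637, -23.590725)
θ=336°: h = r sin θ − e = -23.590725 − 13 = -36.590725
θ=336°: x = r cos θ + √(L² − h²) = 52.985637 + 288.690351 = 341.675988
θ=337°: crank pin P = (r cos θ, r sin θ) = (53.389282, -22.662405)
θ=337°: h = r sin θ − e = -22.662405 − 13 = -35.662405
θ=337°: x = r cos θ + √(L² − h²) = 53.389282 + 288.806497 = 342.195779

θ=61°: 316.6629
θ=336°: 341.6760
θ=337°: 342.1958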